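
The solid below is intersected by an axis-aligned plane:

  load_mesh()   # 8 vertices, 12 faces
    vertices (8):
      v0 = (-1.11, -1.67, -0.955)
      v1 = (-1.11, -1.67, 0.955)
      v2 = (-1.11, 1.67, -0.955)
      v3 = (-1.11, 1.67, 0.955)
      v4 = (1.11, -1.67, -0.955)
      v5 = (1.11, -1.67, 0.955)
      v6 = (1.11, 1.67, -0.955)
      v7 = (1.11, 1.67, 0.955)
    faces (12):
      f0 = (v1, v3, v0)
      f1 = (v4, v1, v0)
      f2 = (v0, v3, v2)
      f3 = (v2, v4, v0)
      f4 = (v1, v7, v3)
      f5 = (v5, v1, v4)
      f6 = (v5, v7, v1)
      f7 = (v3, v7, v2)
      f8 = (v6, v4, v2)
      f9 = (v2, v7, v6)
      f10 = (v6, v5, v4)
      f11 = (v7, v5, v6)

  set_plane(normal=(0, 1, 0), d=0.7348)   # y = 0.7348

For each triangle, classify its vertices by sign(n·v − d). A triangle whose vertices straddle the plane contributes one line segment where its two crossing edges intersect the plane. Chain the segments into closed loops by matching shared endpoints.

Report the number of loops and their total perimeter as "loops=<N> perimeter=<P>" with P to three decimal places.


loops=1 perimeter=8.260

Straddling triangles (8 of 12):
  (v1,v3,v0) [-+-] → (-1.11, 0.7348, 0.955)–(-1.11, 0.7348, 0.4202)  len=0.5348
  (v0,v3,v2) [-++] → (-1.11, 0.7348, 0.4202)–(-1.11, 0.7348, -0.955)  len=1.3752
  (v2,v4,v0) [+--] → (-0.4884, 0.7348, -0.955)–(-1.11, 0.7348, -0.955)  len=0.6216
  (v1,v7,v3) [-++] → (0.4884, 0.7348, 0.955)–(-1.11, 0.7348, 0.955)  len=1.5984
  (v5,v7,v1) [-+-] → (1.11, 0.7348, 0.955)–(0.4884, 0.7348, 0.955)  len=0.6216
  (v6,v4,v2) [+-+] → (1.11, 0.7348, -0.955)–(-0.4884, 0.7348, -0.955)  len=1.5984
  (v6,v5,v4) [+--] → (1.11, 0.7348, -0.4202)–(1.11, 0.7348, -0.955)  len=0.5348
  (v7,v5,v6) [+-+] → (1.11, 0.7348, 0.955)–(1.11, 0.7348, -0.4202)  len=1.3752

Chained into 1 loop(s):
  loop 1: 8 segments, perimeter = 8.2600
Total perimeter = 8.260


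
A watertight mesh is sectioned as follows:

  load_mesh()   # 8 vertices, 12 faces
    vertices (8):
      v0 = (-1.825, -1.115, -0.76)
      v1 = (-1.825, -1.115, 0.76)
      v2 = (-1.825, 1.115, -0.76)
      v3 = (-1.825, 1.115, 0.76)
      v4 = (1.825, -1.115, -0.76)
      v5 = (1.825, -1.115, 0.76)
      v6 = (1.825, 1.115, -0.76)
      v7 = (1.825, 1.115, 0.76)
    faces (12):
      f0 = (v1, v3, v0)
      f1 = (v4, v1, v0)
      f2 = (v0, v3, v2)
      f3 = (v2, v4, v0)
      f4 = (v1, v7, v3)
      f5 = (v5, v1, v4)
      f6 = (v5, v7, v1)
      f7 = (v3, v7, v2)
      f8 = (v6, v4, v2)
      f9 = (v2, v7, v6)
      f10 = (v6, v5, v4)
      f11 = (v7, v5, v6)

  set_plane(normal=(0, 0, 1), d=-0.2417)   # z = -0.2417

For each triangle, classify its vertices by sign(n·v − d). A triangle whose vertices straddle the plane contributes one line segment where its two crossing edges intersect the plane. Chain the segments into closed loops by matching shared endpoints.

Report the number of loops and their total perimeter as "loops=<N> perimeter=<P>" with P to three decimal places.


Straddling triangles (8 of 12):
  (v1,v3,v0) [++-] → (-1.825, -0.354599, -0.2417)–(-1.825, -1.115, -0.2417)  len=0.7604
  (v4,v1,v0) [-+-] → (0.580398, -1.115, -0.2417)–(-1.825, -1.115, -0.2417)  len=2.4054
  (v0,v3,v2) [-+-] → (-1.825, -0.354599, -0.2417)–(-1.825, 1.115, -0.2417)  len=1.4696
  (v5,v1,v4) [++-] → (0.580398, -1.115, -0.2417)–(1.825, -1.115, -0.2417)  len=1.2446
  (v3,v7,v2) [++-] → (-0.580398, 1.115, -0.2417)–(-1.825, 1.115, -0.2417)  len=1.2446
  (v2,v7,v6) [-+-] → (-0.580398, 1.115, -0.2417)–(1.825, 1.115, -0.2417)  len=2.4054
  (v6,v5,v4) [-+-] → (1.825, 0.354599, -0.2417)–(1.825, -1.115, -0.2417)  len=1.4696
  (v7,v5,v6) [++-] → (1.825, 0.354599, -0.2417)–(1.825, 1.115, -0.2417)  len=0.7604

Chained into 1 loop(s):
  loop 1: 8 segments, perimeter = 11.7600
Total perimeter = 11.760

loops=1 perimeter=11.760


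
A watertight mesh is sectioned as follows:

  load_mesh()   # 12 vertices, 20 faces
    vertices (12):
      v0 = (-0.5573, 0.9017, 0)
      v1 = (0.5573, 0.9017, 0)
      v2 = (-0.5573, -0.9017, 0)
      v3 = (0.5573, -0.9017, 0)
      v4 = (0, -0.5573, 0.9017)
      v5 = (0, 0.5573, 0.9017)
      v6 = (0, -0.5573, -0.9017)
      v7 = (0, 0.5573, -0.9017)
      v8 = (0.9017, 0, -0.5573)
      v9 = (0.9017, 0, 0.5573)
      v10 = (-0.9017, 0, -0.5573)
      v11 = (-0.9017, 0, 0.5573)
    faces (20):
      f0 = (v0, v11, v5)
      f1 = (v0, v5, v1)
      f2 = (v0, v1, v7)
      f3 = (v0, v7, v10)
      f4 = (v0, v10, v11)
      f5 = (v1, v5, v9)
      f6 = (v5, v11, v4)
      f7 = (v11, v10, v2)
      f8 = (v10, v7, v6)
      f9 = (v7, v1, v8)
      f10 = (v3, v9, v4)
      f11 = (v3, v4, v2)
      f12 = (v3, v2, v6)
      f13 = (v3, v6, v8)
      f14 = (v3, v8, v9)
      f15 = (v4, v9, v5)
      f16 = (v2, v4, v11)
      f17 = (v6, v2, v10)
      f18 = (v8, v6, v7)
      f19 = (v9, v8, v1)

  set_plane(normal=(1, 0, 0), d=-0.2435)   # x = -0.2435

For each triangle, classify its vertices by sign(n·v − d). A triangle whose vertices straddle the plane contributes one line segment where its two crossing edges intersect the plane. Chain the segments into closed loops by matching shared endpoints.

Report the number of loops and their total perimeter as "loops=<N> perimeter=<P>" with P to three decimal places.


loops=1 perimeter=5.504

Straddling triangles (10 of 20):
  (v0,v11,v5) [--+] → (-0.2435, 0.406804, 0.808696)–(-0.2435, 0.707778, 0.507722)  len=0.4256
  (v0,v5,v1) [-++] → (-0.2435, 0.707778, 0.507722)–(-0.2435, 0.9017, 0)  len=0.5435
  (v0,v1,v7) [-++] → (-0.2435, 0.9017, 0)–(-0.2435, 0.707778, -0.507722)  len=0.5435
  (v0,v7,v10) [-+-] → (-0.2435, 0.707778, -0.507722)–(-0.2435, 0.406804, -0.808696)  len=0.4256
  (v5,v11,v4) [+-+] → (-0.2435, 0.406804, 0.808696)–(-0.2435, -0.406804, 0.808696)  len=0.8136
  (v10,v7,v6) [-++] → (-0.2435, 0.406804, -0.808696)–(-0.2435, -0.406804, -0.808696)  len=0.8136
  (v3,v4,v2) [++-] → (-0.2435, -0.707778, 0.507722)–(-0.2435, -0.9017, 0)  len=0.5435
  (v3,v2,v6) [+-+] → (-0.2435, -0.9017, 0)–(-0.2435, -0.707778, -0.507722)  len=0.5435
  (v2,v4,v11) [-+-] → (-0.2435, -0.707778, 0.507722)–(-0.2435, -0.406804, 0.808696)  len=0.4256
  (v6,v2,v10) [+--] → (-0.2435, -0.707778, -0.507722)–(-0.2435, -0.406804, -0.808696)  len=0.4256

Chained into 1 loop(s):
  loop 1: 10 segments, perimeter = 5.5038
Total perimeter = 5.504


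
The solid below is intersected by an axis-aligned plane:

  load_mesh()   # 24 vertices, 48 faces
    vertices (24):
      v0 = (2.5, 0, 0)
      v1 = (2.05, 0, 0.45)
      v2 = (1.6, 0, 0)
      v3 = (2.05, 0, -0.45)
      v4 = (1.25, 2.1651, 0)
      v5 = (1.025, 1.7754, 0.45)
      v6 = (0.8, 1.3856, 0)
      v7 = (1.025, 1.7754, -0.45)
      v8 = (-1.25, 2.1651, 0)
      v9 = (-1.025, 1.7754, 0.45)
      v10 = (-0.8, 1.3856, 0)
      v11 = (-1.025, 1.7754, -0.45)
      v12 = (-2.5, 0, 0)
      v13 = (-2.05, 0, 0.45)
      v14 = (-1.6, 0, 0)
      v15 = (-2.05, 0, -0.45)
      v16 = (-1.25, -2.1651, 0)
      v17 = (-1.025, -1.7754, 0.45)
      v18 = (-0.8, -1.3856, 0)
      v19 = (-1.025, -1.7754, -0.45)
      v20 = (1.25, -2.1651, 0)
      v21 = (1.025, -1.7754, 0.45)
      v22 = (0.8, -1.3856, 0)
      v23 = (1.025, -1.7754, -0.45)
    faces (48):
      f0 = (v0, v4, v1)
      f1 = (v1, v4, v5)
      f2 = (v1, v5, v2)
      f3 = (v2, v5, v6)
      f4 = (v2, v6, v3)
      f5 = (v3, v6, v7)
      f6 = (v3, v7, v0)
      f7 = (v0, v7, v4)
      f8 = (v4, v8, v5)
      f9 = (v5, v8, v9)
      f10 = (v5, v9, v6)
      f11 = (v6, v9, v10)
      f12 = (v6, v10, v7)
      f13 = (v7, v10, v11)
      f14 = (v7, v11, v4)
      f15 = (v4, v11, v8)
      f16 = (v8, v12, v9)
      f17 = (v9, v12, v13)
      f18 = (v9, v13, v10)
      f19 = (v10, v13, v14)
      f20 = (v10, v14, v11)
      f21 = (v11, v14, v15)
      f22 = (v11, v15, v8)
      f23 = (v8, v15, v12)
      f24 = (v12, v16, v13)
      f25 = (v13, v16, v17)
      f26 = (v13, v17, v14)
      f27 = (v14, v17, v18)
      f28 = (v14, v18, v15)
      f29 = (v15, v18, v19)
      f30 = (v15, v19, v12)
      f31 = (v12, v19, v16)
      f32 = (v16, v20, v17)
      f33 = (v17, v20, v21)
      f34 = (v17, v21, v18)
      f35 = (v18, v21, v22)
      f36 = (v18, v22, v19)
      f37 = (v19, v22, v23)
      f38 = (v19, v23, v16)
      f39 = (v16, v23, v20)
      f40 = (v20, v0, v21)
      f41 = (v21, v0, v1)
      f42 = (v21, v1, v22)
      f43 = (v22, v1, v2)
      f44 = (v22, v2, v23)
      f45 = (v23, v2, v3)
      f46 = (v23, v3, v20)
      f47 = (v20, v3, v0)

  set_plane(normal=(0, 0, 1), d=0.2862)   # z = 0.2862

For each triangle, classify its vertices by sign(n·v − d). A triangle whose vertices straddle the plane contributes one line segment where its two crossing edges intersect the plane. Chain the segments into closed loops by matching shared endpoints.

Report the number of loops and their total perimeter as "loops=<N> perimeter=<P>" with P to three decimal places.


loops=2 perimeter=24.600

Straddling triangles (24 of 48):
  (v0,v4,v1) [--+] → (1.7588, 0.788096, 0.2862)–(2.2138, 0, 0.2862)  len=0.9100
  (v1,v4,v5) [+-+] → (1.7588, 0.788096, 0.2862)–(1.1069, 1.91725, 0.2862)  len=1.3038
  (v1,v5,v2) [++-] → (1.2343, 1.12915, 0.2862)–(1.8862, 0, 0.2862)  len=1.3038
  (v2,v5,v6) [-+-] → (1.2343, 1.12915, 0.2862)–(0.9431, 1.63351, 0.2862)  len=0.5824
  (v4,v8,v5) [--+] → (0.1969, 1.91725, 0.2862)–(1.1069, 1.91725, 0.2862)  len=0.9100
  (v5,v8,v9) [+-+] → (0.1969, 1.91725, 0.2862)–(-1.1069, 1.91725, 0.2862)  len=1.3038
  (v5,v9,v6) [++-] → (-0.3607, 1.63351, 0.2862)–(0.9431, 1.63351, 0.2862)  len=1.3038
  (v6,v9,v10) [-+-] → (-0.3607, 1.63351, 0.2862)–(-0.9431, 1.63351, 0.2862)  len=0.5824
  (v8,v12,v9) [--+] → (-1.5619, 1.12915, 0.2862)–(-1.1069, 1.91725, 0.2862)  len=0.9100
  (v9,v12,v13) [+-+] → (-1.5619, 1.12915, 0.2862)–(-2.2138, 0, 0.2862)  len=1.3038
  (v9,v13,v10) [++-] → (-1.595, 0.504358, 0.2862)–(-0.9431, 1.63351, 0.2862)  len=1.3038
  (v10,v13,v14) [-+-] → (-1.595, 0.504358, 0.2862)–(-1.8862, 0, 0.2862)  len=0.5824
  (v12,v16,v13) [--+] → (-1.7588, -0.788096, 0.2862)–(-2.2138, 0, 0.2862)  len=0.9100
  (v13,v16,v17) [+-+] → (-1.7588, -0.788096, 0.2862)–(-1.1069, -1.91725, 0.2862)  len=1.3038
  (v13,v17,v14) [++-] → (-1.2343, -1.12915, 0.2862)–(-1.8862, 0, 0.2862)  len=1.3038
  (v14,v17,v18) [-+-] → (-1.2343, -1.12915, 0.2862)–(-0.9431, -1.63351, 0.2862)  len=0.5824
  (v16,v20,v17) [--+] → (-0.1969, -1.91725, 0.2862)–(-1.1069, -1.91725, 0.2862)  len=0.9100
  (v17,v20,v21) [+-+] → (-0.1969, -1.91725, 0.2862)–(1.1069, -1.91725, 0.2862)  len=1.3038
  (v17,v21,v18) [++-] → (0.3607, -1.63351, 0.2862)–(-0.9431, -1.63351, 0.2862)  len=1.3038
  (v18,v21,v22) [-+-] → (0.3607, -1.63351, 0.2862)–(0.9431, -1.63351, 0.2862)  len=0.5824
  (v20,v0,v21) [--+] → (1.5619, -1.12915, 0.2862)–(1.1069, -1.91725, 0.2862)  len=0.9100
  (v21,v0,v1) [+-+] → (1.5619, -1.12915, 0.2862)–(2.2138, 0, 0.2862)  len=1.3038
  (v21,v1,v22) [++-] → (1.595, -0.504358, 0.2862)–(0.9431, -1.63351, 0.2862)  len=1.3038
  (v22,v1,v2) [-+-] → (1.595, -0.504358, 0.2862)–(1.8862, 0, 0.2862)  len=0.5824

Chained into 2 loop(s):
  loop 1: 12 segments, perimeter = 13.2830
  loop 2: 12 segments, perimeter = 11.3173
Total perimeter = 24.600


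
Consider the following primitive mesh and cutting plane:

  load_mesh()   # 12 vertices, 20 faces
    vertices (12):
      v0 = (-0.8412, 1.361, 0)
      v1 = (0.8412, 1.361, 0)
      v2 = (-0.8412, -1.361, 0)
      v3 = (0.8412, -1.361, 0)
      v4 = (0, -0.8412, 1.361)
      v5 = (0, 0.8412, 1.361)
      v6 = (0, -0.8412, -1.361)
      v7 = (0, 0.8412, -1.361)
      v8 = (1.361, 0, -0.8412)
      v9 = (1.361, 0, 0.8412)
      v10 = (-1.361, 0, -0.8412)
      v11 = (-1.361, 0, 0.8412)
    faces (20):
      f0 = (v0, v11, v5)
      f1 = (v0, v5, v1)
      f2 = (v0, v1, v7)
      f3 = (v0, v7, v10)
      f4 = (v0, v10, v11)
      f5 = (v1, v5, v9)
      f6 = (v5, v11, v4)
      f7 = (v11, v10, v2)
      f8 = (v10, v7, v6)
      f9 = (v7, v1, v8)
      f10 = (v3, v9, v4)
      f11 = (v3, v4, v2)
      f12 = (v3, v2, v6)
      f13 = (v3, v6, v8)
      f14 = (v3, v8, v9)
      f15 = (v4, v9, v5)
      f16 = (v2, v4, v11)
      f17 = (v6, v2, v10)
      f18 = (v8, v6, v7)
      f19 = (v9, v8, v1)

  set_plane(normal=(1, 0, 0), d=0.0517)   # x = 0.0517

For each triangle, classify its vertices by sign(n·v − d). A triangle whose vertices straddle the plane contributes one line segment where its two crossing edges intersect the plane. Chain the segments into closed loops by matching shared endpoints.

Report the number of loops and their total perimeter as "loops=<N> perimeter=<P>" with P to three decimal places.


Straddling triangles (10 of 20):
  (v0,v5,v1) [--+] → (0.0517, 0.873147, 1.27735)–(0.0517, 1.361, 0)  len=1.3673
  (v0,v1,v7) [-+-] → (0.0517, 1.361, 0)–(0.0517, 0.873147, -1.27735)  len=1.3673
  (v1,v5,v9) [+-+] → (0.0517, 0.873147, 1.27735)–(0.0517, 0.809246, 1.34125)  len=0.0904
  (v7,v1,v8) [-++] → (0.0517, 0.873147, -1.27735)–(0.0517, 0.809246, -1.34125)  len=0.0904
  (v3,v9,v4) [++-] → (0.0517, -0.809246, 1.34125)–(0.0517, -0.873147, 1.27735)  len=0.0904
  (v3,v4,v2) [+--] → (0.0517, -0.873147, 1.27735)–(0.0517, -1.361, 0)  len=1.3673
  (v3,v2,v6) [+--] → (0.0517, -1.361, 0)–(0.0517, -0.873147, -1.27735)  len=1.3673
  (v3,v6,v8) [+-+] → (0.0517, -0.873147, -1.27735)–(0.0517, -0.809246, -1.34125)  len=0.0904
  (v4,v9,v5) [-+-] → (0.0517, -0.809246, 1.34125)–(0.0517, 0.809246, 1.34125)  len=1.6185
  (v8,v6,v7) [+--] → (0.0517, -0.809246, -1.34125)–(0.0517, 0.809246, -1.34125)  len=1.6185

Chained into 1 loop(s):
  loop 1: 10 segments, perimeter = 9.0678
Total perimeter = 9.068

loops=1 perimeter=9.068


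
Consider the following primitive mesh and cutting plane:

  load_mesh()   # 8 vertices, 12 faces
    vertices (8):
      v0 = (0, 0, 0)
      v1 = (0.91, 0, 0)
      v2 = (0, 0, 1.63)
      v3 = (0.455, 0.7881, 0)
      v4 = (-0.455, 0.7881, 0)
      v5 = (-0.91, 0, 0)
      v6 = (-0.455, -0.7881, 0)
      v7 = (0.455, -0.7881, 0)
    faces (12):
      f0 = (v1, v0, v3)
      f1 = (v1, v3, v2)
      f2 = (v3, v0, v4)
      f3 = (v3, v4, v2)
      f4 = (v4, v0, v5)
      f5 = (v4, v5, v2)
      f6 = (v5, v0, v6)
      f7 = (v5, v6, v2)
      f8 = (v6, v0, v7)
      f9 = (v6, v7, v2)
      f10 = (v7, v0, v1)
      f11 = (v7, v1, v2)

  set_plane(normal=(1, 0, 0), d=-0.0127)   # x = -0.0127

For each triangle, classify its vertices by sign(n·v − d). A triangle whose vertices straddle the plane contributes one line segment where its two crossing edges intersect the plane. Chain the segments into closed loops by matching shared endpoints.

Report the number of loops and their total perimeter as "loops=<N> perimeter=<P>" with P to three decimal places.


Straddling triangles (8 of 12):
  (v3,v0,v4) [++-] → (-0.0127, 0.0219975, 0)–(-0.0127, 0.7881, 0)  len=0.7661
  (v3,v4,v2) [+-+] → (-0.0127, 0.7881, 0)–(-0.0127, 0.0219975, 1.5845)  len=1.7600
  (v4,v0,v5) [-+-] → (-0.0127, 0.0219975, 0)–(-0.0127, 0, 0)  len=0.0220
  (v4,v5,v2) [--+] → (-0.0127, 0, 1.60725)–(-0.0127, 0.0219975, 1.5845)  len=0.0316
  (v5,v0,v6) [-+-] → (-0.0127, 0, 0)–(-0.0127, -0.0219975, 0)  len=0.0220
  (v5,v6,v2) [--+] → (-0.0127, -0.0219975, 1.5845)–(-0.0127, 0, 1.60725)  len=0.0316
  (v6,v0,v7) [-++] → (-0.0127, -0.0219975, 0)–(-0.0127, -0.7881, 0)  len=0.7661
  (v6,v7,v2) [-++] → (-0.0127, -0.7881, 0)–(-0.0127, -0.0219975, 1.5845)  len=1.7600

Chained into 1 loop(s):
  loop 1: 8 segments, perimeter = 5.1595
Total perimeter = 5.159

loops=1 perimeter=5.159


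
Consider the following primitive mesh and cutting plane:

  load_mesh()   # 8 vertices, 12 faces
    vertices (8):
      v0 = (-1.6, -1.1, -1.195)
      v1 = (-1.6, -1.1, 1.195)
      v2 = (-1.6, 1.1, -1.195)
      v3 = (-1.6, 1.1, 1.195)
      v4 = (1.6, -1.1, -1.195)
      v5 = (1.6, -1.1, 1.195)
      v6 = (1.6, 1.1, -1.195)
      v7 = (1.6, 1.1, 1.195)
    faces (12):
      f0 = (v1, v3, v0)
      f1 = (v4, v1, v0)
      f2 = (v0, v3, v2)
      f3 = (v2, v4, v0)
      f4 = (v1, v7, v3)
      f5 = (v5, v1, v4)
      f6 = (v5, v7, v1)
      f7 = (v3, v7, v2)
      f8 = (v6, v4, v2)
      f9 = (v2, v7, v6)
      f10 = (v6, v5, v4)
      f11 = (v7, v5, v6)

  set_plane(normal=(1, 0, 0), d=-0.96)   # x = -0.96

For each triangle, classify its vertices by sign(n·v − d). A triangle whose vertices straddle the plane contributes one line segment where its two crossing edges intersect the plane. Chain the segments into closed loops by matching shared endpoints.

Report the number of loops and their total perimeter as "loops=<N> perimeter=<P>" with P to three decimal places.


loops=1 perimeter=9.180

Straddling triangles (8 of 12):
  (v4,v1,v0) [+--] → (-0.96, -1.1, 0.717)–(-0.96, -1.1, -1.195)  len=1.9120
  (v2,v4,v0) [-+-] → (-0.96, 0.66, -1.195)–(-0.96, -1.1, -1.195)  len=1.7600
  (v1,v7,v3) [-+-] → (-0.96, -0.66, 1.195)–(-0.96, 1.1, 1.195)  len=1.7600
  (v5,v1,v4) [+-+] → (-0.96, -1.1, 1.195)–(-0.96, -1.1, 0.717)  len=0.4780
  (v5,v7,v1) [++-] → (-0.96, -0.66, 1.195)–(-0.96, -1.1, 1.195)  len=0.4400
  (v3,v7,v2) [-+-] → (-0.96, 1.1, 1.195)–(-0.96, 1.1, -0.717)  len=1.9120
  (v6,v4,v2) [++-] → (-0.96, 0.66, -1.195)–(-0.96, 1.1, -1.195)  len=0.4400
  (v2,v7,v6) [-++] → (-0.96, 1.1, -0.717)–(-0.96, 1.1, -1.195)  len=0.4780

Chained into 1 loop(s):
  loop 1: 8 segments, perimeter = 9.1800
Total perimeter = 9.180


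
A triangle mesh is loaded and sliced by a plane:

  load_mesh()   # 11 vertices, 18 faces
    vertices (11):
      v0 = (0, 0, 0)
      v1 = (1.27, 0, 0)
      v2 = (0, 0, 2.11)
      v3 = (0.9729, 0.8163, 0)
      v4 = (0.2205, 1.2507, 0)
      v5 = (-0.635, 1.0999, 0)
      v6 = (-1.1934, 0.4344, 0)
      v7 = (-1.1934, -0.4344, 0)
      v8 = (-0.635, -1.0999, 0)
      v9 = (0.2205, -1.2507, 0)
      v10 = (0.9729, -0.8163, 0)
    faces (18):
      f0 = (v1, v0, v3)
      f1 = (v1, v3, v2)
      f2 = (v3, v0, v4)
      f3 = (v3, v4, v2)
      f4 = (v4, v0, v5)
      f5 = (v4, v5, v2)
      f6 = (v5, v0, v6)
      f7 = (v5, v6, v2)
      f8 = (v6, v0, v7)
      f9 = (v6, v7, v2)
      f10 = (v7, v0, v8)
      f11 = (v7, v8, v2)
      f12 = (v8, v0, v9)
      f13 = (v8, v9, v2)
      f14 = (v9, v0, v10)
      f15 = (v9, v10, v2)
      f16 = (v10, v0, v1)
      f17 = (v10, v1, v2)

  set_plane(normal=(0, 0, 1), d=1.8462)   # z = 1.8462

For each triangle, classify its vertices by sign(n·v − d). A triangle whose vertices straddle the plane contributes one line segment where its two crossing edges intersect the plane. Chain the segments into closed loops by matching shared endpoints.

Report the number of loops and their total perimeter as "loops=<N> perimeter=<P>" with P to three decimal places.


loops=1 perimeter=0.978

Straddling triangles (9 of 18):
  (v1,v3,v2) [--+] → (0.121636, 0.102057, 1.8462)–(0.15878, 0, 1.8462)  len=0.1086
  (v3,v4,v2) [--+] → (0.0275677, 0.156367, 1.8462)–(0.121636, 0.102057, 1.8462)  len=0.1086
  (v4,v5,v2) [--+] → (-0.07939, 0.137514, 1.8462)–(0.0275677, 0.156367, 1.8462)  len=0.1086
  (v5,v6,v2) [--+] → (-0.149203, 0.0543103, 1.8462)–(-0.07939, 0.137514, 1.8462)  len=0.1086
  (v6,v7,v2) [--+] → (-0.149203, -0.0543103, 1.8462)–(-0.149203, 0.0543103, 1.8462)  len=0.1086
  (v7,v8,v2) [--+] → (-0.07939, -0.137514, 1.8462)–(-0.149203, -0.0543103, 1.8462)  len=0.1086
  (v8,v9,v2) [--+] → (0.0275677, -0.156367, 1.8462)–(-0.07939, -0.137514, 1.8462)  len=0.1086
  (v9,v10,v2) [--+] → (0.121636, -0.102057, 1.8462)–(0.0275677, -0.156367, 1.8462)  len=0.1086
  (v10,v1,v2) [--+] → (0.15878, 0, 1.8462)–(0.121636, -0.102057, 1.8462)  len=0.1086

Chained into 1 loop(s):
  loop 1: 9 segments, perimeter = 0.9775
Total perimeter = 0.978


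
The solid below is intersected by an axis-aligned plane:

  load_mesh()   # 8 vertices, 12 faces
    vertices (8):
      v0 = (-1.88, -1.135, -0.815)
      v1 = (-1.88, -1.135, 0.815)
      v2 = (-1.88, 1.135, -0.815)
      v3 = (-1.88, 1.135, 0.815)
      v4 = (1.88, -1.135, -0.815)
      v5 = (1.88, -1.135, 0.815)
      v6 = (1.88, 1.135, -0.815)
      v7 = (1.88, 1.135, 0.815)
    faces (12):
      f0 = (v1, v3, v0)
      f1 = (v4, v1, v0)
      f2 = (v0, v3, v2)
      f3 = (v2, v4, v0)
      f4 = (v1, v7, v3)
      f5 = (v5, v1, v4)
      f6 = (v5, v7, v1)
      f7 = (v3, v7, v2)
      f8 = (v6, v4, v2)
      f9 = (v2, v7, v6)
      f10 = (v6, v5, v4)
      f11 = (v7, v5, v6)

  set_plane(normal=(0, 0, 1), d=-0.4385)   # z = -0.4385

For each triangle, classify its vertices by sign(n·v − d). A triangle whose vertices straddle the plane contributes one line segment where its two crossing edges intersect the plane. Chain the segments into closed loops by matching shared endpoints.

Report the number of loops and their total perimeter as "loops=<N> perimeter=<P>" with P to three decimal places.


loops=1 perimeter=12.060

Straddling triangles (8 of 12):
  (v1,v3,v0) [++-] → (-1.88, -0.610672, -0.4385)–(-1.88, -1.135, -0.4385)  len=0.5243
  (v4,v1,v0) [-+-] → (1.01151, -1.135, -0.4385)–(-1.88, -1.135, -0.4385)  len=2.8915
  (v0,v3,v2) [-+-] → (-1.88, -0.610672, -0.4385)–(-1.88, 1.135, -0.4385)  len=1.7457
  (v5,v1,v4) [++-] → (1.01151, -1.135, -0.4385)–(1.88, -1.135, -0.4385)  len=0.8685
  (v3,v7,v2) [++-] → (-1.01151, 1.135, -0.4385)–(-1.88, 1.135, -0.4385)  len=0.8685
  (v2,v7,v6) [-+-] → (-1.01151, 1.135, -0.4385)–(1.88, 1.135, -0.4385)  len=2.8915
  (v6,v5,v4) [-+-] → (1.88, 0.610672, -0.4385)–(1.88, -1.135, -0.4385)  len=1.7457
  (v7,v5,v6) [++-] → (1.88, 0.610672, -0.4385)–(1.88, 1.135, -0.4385)  len=0.5243

Chained into 1 loop(s):
  loop 1: 8 segments, perimeter = 12.0600
Total perimeter = 12.060


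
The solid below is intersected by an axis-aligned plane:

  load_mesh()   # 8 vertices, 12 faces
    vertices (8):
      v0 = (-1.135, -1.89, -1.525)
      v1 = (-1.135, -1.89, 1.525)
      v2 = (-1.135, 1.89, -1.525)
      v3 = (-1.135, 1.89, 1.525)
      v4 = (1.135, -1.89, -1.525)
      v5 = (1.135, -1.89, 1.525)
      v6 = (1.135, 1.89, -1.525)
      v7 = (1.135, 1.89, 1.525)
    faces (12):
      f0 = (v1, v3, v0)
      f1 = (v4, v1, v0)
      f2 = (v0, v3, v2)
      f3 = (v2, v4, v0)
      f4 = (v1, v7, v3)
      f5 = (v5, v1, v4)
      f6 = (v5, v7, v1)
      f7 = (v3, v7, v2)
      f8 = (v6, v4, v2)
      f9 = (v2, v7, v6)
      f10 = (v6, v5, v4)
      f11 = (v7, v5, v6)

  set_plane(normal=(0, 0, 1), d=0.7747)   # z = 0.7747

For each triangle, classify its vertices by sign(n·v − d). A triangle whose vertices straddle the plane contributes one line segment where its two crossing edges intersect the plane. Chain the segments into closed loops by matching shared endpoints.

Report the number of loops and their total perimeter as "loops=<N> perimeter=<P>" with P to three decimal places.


loops=1 perimeter=12.100

Straddling triangles (8 of 12):
  (v1,v3,v0) [++-] → (-1.135, 0.96012, 0.7747)–(-1.135, -1.89, 0.7747)  len=2.8501
  (v4,v1,v0) [-+-] → (-0.57658, -1.89, 0.7747)–(-1.135, -1.89, 0.7747)  len=0.5584
  (v0,v3,v2) [-+-] → (-1.135, 0.96012, 0.7747)–(-1.135, 1.89, 0.7747)  len=0.9299
  (v5,v1,v4) [++-] → (-0.57658, -1.89, 0.7747)–(1.135, -1.89, 0.7747)  len=1.7116
  (v3,v7,v2) [++-] → (0.57658, 1.89, 0.7747)–(-1.135, 1.89, 0.7747)  len=1.7116
  (v2,v7,v6) [-+-] → (0.57658, 1.89, 0.7747)–(1.135, 1.89, 0.7747)  len=0.5584
  (v6,v5,v4) [-+-] → (1.135, -0.96012, 0.7747)–(1.135, -1.89, 0.7747)  len=0.9299
  (v7,v5,v6) [++-] → (1.135, -0.96012, 0.7747)–(1.135, 1.89, 0.7747)  len=2.8501

Chained into 1 loop(s):
  loop 1: 8 segments, perimeter = 12.1000
Total perimeter = 12.100


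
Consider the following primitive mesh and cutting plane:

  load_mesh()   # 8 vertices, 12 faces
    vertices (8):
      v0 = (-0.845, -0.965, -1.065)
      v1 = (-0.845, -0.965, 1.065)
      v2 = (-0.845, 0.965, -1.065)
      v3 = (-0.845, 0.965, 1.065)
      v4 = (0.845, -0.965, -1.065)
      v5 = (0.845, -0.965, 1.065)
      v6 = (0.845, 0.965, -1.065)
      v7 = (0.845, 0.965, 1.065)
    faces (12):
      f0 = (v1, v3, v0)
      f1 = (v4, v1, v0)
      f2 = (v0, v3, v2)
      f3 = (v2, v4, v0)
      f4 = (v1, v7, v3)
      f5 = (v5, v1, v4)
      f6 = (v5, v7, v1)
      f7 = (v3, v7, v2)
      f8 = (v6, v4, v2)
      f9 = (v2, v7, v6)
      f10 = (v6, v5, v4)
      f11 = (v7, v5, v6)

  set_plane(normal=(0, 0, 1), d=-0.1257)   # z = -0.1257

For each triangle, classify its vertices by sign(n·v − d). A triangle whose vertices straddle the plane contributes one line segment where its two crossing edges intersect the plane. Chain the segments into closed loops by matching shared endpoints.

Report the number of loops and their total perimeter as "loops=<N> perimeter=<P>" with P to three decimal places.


Straddling triangles (8 of 12):
  (v1,v3,v0) [++-] → (-0.845, -0.113897, -0.1257)–(-0.845, -0.965, -0.1257)  len=0.8511
  (v4,v1,v0) [-+-] → (0.0997338, -0.965, -0.1257)–(-0.845, -0.965, -0.1257)  len=0.9447
  (v0,v3,v2) [-+-] → (-0.845, -0.113897, -0.1257)–(-0.845, 0.965, -0.1257)  len=1.0789
  (v5,v1,v4) [++-] → (0.0997338, -0.965, -0.1257)–(0.845, -0.965, -0.1257)  len=0.7453
  (v3,v7,v2) [++-] → (-0.0997338, 0.965, -0.1257)–(-0.845, 0.965, -0.1257)  len=0.7453
  (v2,v7,v6) [-+-] → (-0.0997338, 0.965, -0.1257)–(0.845, 0.965, -0.1257)  len=0.9447
  (v6,v5,v4) [-+-] → (0.845, 0.113897, -0.1257)–(0.845, -0.965, -0.1257)  len=1.0789
  (v7,v5,v6) [++-] → (0.845, 0.113897, -0.1257)–(0.845, 0.965, -0.1257)  len=0.8511

Chained into 1 loop(s):
  loop 1: 8 segments, perimeter = 7.2400
Total perimeter = 7.240

loops=1 perimeter=7.240


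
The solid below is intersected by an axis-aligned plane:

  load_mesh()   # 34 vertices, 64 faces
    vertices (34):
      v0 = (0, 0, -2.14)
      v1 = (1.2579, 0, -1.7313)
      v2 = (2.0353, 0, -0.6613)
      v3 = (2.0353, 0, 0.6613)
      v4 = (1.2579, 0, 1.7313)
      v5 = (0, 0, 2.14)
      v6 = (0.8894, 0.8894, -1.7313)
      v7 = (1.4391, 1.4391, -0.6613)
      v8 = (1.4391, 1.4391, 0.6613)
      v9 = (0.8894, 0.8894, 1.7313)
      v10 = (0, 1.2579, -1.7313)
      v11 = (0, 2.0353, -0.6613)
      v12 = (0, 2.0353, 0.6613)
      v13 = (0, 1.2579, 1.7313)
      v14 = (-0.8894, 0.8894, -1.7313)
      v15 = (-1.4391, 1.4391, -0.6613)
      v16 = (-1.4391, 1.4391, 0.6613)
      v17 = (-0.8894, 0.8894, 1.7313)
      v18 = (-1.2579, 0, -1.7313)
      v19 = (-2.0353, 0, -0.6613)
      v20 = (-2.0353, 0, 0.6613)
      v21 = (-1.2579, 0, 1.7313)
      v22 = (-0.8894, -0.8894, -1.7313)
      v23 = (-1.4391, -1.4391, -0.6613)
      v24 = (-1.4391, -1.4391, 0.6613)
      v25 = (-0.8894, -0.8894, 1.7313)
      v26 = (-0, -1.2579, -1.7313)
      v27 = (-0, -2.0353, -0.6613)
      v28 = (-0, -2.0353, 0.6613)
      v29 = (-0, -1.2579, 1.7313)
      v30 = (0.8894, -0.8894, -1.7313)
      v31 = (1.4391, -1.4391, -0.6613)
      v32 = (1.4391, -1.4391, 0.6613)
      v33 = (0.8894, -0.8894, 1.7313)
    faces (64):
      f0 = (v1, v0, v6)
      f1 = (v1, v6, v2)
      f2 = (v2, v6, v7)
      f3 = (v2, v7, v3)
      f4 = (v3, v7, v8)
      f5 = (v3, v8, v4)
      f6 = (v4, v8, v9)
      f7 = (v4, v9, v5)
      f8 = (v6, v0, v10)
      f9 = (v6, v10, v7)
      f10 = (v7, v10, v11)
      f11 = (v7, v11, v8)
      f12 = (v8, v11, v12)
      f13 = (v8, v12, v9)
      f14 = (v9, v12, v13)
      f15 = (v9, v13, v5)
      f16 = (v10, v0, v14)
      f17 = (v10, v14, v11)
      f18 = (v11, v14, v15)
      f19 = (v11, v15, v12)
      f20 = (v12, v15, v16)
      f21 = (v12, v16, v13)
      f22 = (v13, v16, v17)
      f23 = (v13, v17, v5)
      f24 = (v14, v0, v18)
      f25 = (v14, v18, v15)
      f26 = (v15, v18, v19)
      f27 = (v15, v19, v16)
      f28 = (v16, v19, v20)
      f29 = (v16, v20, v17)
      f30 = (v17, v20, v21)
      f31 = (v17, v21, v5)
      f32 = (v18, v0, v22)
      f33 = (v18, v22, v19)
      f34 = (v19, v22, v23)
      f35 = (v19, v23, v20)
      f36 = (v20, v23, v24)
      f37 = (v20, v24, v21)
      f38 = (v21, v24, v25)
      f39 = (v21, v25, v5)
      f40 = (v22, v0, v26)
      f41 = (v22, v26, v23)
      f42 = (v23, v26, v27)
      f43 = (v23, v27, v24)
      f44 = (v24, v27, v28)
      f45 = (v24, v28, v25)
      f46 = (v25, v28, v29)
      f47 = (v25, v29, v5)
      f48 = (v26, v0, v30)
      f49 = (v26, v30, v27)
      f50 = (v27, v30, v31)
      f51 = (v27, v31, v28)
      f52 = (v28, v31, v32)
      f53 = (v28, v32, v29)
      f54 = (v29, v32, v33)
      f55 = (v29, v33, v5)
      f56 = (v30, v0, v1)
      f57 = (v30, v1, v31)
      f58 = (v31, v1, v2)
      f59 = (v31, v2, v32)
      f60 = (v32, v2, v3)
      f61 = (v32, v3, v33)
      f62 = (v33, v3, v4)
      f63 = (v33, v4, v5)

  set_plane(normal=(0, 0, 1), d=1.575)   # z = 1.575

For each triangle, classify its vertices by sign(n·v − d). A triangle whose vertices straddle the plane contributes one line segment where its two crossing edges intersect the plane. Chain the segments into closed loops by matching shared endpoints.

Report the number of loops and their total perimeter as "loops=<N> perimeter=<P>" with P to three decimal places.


Straddling triangles (16 of 64):
  (v3,v8,v4) [--+] → (1.28437, 0.210216, 1.575)–(1.37146, 0, 1.575)  len=0.2275
  (v4,v8,v9) [+-+] → (1.28437, 0.210216, 1.575)–(0.969697, 0.969697, 1.575)  len=0.8221
  (v8,v12,v9) [--+] → (0.759481, 1.05679, 1.575)–(0.969697, 0.969697, 1.575)  len=0.2275
  (v9,v12,v13) [+-+] → (0.759481, 1.05679, 1.575)–(0, 1.37146, 1.575)  len=0.8221
  (v12,v16,v13) [--+] → (-0.210216, 1.28437, 1.575)–(0, 1.37146, 1.575)  len=0.2275
  (v13,v16,v17) [+-+] → (-0.210216, 1.28437, 1.575)–(-0.969697, 0.969697, 1.575)  len=0.8221
  (v16,v20,v17) [--+] → (-1.05679, 0.759481, 1.575)–(-0.969697, 0.969697, 1.575)  len=0.2275
  (v17,v20,v21) [+-+] → (-1.05679, 0.759481, 1.575)–(-1.37146, 0, 1.575)  len=0.8221
  (v20,v24,v21) [--+] → (-1.28437, -0.210216, 1.575)–(-1.37146, 0, 1.575)  len=0.2275
  (v21,v24,v25) [+-+] → (-1.28437, -0.210216, 1.575)–(-0.969697, -0.969697, 1.575)  len=0.8221
  (v24,v28,v25) [--+] → (-0.759481, -1.05679, 1.575)–(-0.969697, -0.969697, 1.575)  len=0.2275
  (v25,v28,v29) [+-+] → (-0.759481, -1.05679, 1.575)–(0, -1.37146, 1.575)  len=0.8221
  (v28,v32,v29) [--+] → (0.210216, -1.28437, 1.575)–(0, -1.37146, 1.575)  len=0.2275
  (v29,v32,v33) [+-+] → (0.210216, -1.28437, 1.575)–(0.969697, -0.969697, 1.575)  len=0.8221
  (v32,v3,v33) [--+] → (1.05679, -0.759481, 1.575)–(0.969697, -0.969697, 1.575)  len=0.2275
  (v33,v3,v4) [+-+] → (1.05679, -0.759481, 1.575)–(1.37146, 0, 1.575)  len=0.8221

Chained into 1 loop(s):
  loop 1: 16 segments, perimeter = 8.3970
Total perimeter = 8.397

loops=1 perimeter=8.397


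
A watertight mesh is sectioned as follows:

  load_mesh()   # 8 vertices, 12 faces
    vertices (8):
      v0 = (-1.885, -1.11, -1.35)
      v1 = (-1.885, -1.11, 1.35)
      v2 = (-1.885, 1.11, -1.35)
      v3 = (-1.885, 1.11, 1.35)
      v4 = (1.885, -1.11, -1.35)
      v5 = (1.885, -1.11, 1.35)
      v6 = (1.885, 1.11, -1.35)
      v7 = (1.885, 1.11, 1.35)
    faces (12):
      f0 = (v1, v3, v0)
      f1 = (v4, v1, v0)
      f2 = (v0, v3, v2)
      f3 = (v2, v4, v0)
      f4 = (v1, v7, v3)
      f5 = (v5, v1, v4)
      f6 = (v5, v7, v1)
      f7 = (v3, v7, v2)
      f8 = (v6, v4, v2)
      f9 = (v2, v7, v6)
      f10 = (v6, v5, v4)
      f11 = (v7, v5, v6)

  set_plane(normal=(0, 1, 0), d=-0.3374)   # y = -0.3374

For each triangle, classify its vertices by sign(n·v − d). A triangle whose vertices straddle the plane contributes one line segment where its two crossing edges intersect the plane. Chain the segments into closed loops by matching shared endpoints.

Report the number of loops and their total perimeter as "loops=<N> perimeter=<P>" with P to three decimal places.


Straddling triangles (8 of 12):
  (v1,v3,v0) [-+-] → (-1.885, -0.3374, 1.35)–(-1.885, -0.3374, -0.410351)  len=1.7604
  (v0,v3,v2) [-++] → (-1.885, -0.3374, -0.410351)–(-1.885, -0.3374, -1.35)  len=0.9396
  (v2,v4,v0) [+--] → (0.572972, -0.3374, -1.35)–(-1.885, -0.3374, -1.35)  len=2.4580
  (v1,v7,v3) [-++] → (-0.572972, -0.3374, 1.35)–(-1.885, -0.3374, 1.35)  len=1.3120
  (v5,v7,v1) [-+-] → (1.885, -0.3374, 1.35)–(-0.572972, -0.3374, 1.35)  len=2.4580
  (v6,v4,v2) [+-+] → (1.885, -0.3374, -1.35)–(0.572972, -0.3374, -1.35)  len=1.3120
  (v6,v5,v4) [+--] → (1.885, -0.3374, 0.410351)–(1.885, -0.3374, -1.35)  len=1.7604
  (v7,v5,v6) [+-+] → (1.885, -0.3374, 1.35)–(1.885, -0.3374, 0.410351)  len=0.9396

Chained into 1 loop(s):
  loop 1: 8 segments, perimeter = 12.9400
Total perimeter = 12.940

loops=1 perimeter=12.940


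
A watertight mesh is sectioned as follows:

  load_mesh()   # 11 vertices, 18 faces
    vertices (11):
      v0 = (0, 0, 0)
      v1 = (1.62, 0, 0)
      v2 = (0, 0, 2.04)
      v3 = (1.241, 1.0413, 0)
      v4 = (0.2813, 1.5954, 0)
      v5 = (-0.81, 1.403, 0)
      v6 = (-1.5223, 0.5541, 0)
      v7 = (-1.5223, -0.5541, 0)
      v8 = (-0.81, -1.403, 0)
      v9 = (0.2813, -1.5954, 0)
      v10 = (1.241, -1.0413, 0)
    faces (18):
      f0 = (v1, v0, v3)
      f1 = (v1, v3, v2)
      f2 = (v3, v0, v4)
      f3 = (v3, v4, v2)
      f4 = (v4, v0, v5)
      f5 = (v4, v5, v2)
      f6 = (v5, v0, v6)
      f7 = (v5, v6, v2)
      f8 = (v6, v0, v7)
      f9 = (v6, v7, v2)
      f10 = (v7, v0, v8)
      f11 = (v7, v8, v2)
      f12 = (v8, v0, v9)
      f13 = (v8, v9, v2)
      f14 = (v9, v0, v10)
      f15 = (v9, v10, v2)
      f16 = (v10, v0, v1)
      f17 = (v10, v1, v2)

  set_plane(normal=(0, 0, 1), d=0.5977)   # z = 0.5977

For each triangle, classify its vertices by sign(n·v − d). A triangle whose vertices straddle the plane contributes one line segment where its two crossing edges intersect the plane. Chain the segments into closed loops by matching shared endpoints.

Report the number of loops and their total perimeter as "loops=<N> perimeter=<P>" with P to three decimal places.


Straddling triangles (9 of 18):
  (v1,v3,v2) [--+] → (0.877399, 0.736209, 0.5977)–(1.14536, 0, 0.5977)  len=0.7835
  (v3,v4,v2) [--+] → (0.198882, 1.12796, 0.5977)–(0.877399, 0.736209, 0.5977)  len=0.7835
  (v4,v5,v2) [--+] → (-0.572678, 0.991935, 0.5977)–(0.198882, 1.12796, 0.5977)  len=0.7835
  (v5,v6,v2) [--+] → (-1.07628, 0.391754, 0.5977)–(-0.572678, 0.991935, 0.5977)  len=0.7835
  (v6,v7,v2) [--+] → (-1.07628, -0.391754, 0.5977)–(-1.07628, 0.391754, 0.5977)  len=0.7835
  (v7,v8,v2) [--+] → (-0.572678, -0.991935, 0.5977)–(-1.07628, -0.391754, 0.5977)  len=0.7835
  (v8,v9,v2) [--+] → (0.198882, -1.12796, 0.5977)–(-0.572678, -0.991935, 0.5977)  len=0.7835
  (v9,v10,v2) [--+] → (0.877399, -0.736209, 0.5977)–(0.198882, -1.12796, 0.5977)  len=0.7835
  (v10,v1,v2) [--+] → (1.14536, 0, 0.5977)–(0.877399, -0.736209, 0.5977)  len=0.7835

Chained into 1 loop(s):
  loop 1: 9 segments, perimeter = 7.0513
Total perimeter = 7.051

loops=1 perimeter=7.051


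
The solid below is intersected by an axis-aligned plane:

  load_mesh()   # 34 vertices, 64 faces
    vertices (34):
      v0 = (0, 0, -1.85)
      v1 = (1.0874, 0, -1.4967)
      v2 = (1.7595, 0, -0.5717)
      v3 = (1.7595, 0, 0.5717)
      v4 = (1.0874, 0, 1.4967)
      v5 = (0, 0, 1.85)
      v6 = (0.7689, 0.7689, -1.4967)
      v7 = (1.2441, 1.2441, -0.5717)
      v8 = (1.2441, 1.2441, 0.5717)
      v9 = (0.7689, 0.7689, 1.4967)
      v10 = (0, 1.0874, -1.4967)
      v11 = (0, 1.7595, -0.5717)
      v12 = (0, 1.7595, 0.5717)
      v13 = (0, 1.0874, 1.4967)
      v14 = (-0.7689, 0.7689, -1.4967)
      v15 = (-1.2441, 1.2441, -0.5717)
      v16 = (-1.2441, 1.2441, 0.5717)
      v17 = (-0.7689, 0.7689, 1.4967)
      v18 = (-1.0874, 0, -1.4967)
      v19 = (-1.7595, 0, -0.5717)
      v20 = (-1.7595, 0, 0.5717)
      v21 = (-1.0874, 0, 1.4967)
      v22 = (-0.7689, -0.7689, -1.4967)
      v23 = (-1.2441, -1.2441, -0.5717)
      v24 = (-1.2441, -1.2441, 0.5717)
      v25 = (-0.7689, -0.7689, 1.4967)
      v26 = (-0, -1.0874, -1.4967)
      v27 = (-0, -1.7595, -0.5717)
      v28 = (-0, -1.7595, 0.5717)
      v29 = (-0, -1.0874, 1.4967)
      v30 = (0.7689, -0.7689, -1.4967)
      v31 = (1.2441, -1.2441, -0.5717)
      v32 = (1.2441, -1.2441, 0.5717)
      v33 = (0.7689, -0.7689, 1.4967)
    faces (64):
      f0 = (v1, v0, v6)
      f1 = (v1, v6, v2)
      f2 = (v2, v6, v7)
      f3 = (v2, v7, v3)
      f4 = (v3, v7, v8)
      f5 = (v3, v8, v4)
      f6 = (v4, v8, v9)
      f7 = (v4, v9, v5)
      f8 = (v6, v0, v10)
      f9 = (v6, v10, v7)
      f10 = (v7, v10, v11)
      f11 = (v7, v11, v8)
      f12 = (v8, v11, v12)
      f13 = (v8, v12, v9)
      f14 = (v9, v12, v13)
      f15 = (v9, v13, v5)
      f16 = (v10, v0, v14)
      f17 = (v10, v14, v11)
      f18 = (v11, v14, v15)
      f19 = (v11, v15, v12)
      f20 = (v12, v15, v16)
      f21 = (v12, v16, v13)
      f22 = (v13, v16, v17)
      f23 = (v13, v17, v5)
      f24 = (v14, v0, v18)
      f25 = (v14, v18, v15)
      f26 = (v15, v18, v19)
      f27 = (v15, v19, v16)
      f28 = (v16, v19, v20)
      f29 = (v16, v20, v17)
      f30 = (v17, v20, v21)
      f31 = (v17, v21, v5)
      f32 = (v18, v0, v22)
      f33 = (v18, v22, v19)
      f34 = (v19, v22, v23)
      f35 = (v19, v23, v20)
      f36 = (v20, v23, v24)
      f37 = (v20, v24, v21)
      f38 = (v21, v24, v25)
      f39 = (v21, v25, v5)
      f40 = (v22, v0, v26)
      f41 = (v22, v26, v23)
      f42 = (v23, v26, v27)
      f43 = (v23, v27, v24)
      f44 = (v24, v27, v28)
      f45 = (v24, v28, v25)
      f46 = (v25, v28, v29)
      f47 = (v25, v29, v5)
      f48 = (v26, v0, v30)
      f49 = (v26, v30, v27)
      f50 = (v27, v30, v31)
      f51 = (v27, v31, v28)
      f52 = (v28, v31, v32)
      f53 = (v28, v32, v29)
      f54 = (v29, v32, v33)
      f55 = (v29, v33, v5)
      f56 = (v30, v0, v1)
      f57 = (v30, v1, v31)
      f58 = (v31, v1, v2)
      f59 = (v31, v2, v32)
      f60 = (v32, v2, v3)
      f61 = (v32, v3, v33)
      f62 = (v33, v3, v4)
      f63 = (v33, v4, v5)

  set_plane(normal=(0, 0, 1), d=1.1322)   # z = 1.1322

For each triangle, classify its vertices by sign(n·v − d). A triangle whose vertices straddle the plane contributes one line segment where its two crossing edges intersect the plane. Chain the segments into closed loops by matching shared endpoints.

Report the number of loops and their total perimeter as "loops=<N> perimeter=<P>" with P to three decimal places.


Straddling triangles (16 of 64):
  (v3,v8,v4) [--+] → (1.14915, 0.490243, 1.1322)–(1.35224, 0, 1.1322)  len=0.5306
  (v4,v8,v9) [+-+] → (1.14915, 0.490243, 1.1322)–(0.956154, 0.956154, 1.1322)  len=0.5043
  (v8,v12,v9) [--+] → (0.465912, 1.15925, 1.1322)–(0.956154, 0.956154, 1.1322)  len=0.5306
  (v9,v12,v13) [+-+] → (0.465912, 1.15925, 1.1322)–(0, 1.35224, 1.1322)  len=0.5043
  (v12,v16,v13) [--+] → (-0.490243, 1.14915, 1.1322)–(0, 1.35224, 1.1322)  len=0.5306
  (v13,v16,v17) [+-+] → (-0.490243, 1.14915, 1.1322)–(-0.956154, 0.956154, 1.1322)  len=0.5043
  (v16,v20,v17) [--+] → (-1.15925, 0.465912, 1.1322)–(-0.956154, 0.956154, 1.1322)  len=0.5306
  (v17,v20,v21) [+-+] → (-1.15925, 0.465912, 1.1322)–(-1.35224, 0, 1.1322)  len=0.5043
  (v20,v24,v21) [--+] → (-1.14915, -0.490243, 1.1322)–(-1.35224, 0, 1.1322)  len=0.5306
  (v21,v24,v25) [+-+] → (-1.14915, -0.490243, 1.1322)–(-0.956154, -0.956154, 1.1322)  len=0.5043
  (v24,v28,v25) [--+] → (-0.465912, -1.15925, 1.1322)–(-0.956154, -0.956154, 1.1322)  len=0.5306
  (v25,v28,v29) [+-+] → (-0.465912, -1.15925, 1.1322)–(0, -1.35224, 1.1322)  len=0.5043
  (v28,v32,v29) [--+] → (0.490243, -1.14915, 1.1322)–(0, -1.35224, 1.1322)  len=0.5306
  (v29,v32,v33) [+-+] → (0.490243, -1.14915, 1.1322)–(0.956154, -0.956154, 1.1322)  len=0.5043
  (v32,v3,v33) [--+] → (1.15925, -0.465912, 1.1322)–(0.956154, -0.956154, 1.1322)  len=0.5306
  (v33,v3,v4) [+-+] → (1.15925, -0.465912, 1.1322)–(1.35224, 0, 1.1322)  len=0.5043

Chained into 1 loop(s):
  loop 1: 16 segments, perimeter = 8.2796
Total perimeter = 8.280

loops=1 perimeter=8.280


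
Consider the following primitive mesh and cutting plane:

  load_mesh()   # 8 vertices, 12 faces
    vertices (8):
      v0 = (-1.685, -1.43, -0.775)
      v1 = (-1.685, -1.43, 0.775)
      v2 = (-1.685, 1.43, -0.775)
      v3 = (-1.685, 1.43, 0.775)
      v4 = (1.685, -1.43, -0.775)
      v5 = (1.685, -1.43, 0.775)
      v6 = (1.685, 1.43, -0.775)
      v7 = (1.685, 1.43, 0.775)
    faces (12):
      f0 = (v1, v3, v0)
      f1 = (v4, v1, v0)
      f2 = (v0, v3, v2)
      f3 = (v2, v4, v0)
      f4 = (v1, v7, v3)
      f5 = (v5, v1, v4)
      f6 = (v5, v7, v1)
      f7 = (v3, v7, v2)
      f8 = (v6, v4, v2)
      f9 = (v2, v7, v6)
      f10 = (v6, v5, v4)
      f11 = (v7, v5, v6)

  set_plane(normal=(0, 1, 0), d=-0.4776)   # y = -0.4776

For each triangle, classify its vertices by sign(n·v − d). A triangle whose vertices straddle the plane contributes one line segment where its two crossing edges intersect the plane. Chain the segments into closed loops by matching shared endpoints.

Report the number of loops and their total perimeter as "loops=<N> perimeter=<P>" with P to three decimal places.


loops=1 perimeter=9.840

Straddling triangles (8 of 12):
  (v1,v3,v0) [-+-] → (-1.685, -0.4776, 0.775)–(-1.685, -0.4776, -0.258839)  len=1.0338
  (v0,v3,v2) [-++] → (-1.685, -0.4776, -0.258839)–(-1.685, -0.4776, -0.775)  len=0.5162
  (v2,v4,v0) [+--] → (0.562766, -0.4776, -0.775)–(-1.685, -0.4776, -0.775)  len=2.2478
  (v1,v7,v3) [-++] → (-0.562766, -0.4776, 0.775)–(-1.685, -0.4776, 0.775)  len=1.1222
  (v5,v7,v1) [-+-] → (1.685, -0.4776, 0.775)–(-0.562766, -0.4776, 0.775)  len=2.2478
  (v6,v4,v2) [+-+] → (1.685, -0.4776, -0.775)–(0.562766, -0.4776, -0.775)  len=1.1222
  (v6,v5,v4) [+--] → (1.685, -0.4776, 0.258839)–(1.685, -0.4776, -0.775)  len=1.0338
  (v7,v5,v6) [+-+] → (1.685, -0.4776, 0.775)–(1.685, -0.4776, 0.258839)  len=0.5162

Chained into 1 loop(s):
  loop 1: 8 segments, perimeter = 9.8400
Total perimeter = 9.840
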